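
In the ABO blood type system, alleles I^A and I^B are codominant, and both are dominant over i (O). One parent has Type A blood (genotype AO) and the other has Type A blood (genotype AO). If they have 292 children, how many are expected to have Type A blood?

Cross: AO × AO
Possible offspring genotypes: 1 AA, 2 AO, 1 OO
Blood type counts: 3 Type A, 1 Type O
Probability of Type A: 3/4
Expected count = 3/4 × 292 = 219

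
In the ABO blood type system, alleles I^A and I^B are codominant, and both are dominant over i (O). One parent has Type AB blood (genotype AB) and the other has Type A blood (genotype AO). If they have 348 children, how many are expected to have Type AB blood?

Cross: AB × AO
Possible offspring genotypes: 1 AA, 1 AO, 1 AB, 1 BO
Blood type counts: 2 Type A, 1 Type AB, 1 Type B
Probability of Type AB: 1/4
Expected count = 1/4 × 348 = 87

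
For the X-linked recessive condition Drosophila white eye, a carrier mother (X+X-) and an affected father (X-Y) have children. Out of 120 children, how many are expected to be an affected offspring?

Cross: X+X- × X-Y
Offspring: 1 X+X-, 1 X+Y, 1 X-X-, 1 X-Y
Probability of an affected offspring: 2/4 = 1/2
Expected count = 1/2 × 120 = 60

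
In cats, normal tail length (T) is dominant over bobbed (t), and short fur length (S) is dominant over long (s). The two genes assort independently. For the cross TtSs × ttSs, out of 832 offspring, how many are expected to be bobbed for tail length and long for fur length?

Dihybrid cross TtSs × ttSs — consider each gene separately:
tail length: Tt × tt → 2 Tt, 2 tt → 2 T_ : 2 tt (out of 4)
fur length: Ss × Ss → 1 SS, 2 Ss, 1 ss → 3 S_ : 1 ss (out of 4)
Looking for: bobbed (tt) and long (ss)
P(bobbed) = 2/4, P(long) = 1/4
P(both) = 2/4 × 1/4 = 2/16 = 1/8
Expected count = 1/8 × 832 = 104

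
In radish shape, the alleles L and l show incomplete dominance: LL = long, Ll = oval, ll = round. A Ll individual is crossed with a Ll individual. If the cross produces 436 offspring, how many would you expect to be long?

Punnett square for Ll × Ll:
Offspring genotypes: 1 LL, 2 Ll, 1 ll
Phenotype counts: 1 long, 2 oval, 1 round
long: 1 out of 4 → fraction 1/4
Expected count = 1/4 × 436 = 109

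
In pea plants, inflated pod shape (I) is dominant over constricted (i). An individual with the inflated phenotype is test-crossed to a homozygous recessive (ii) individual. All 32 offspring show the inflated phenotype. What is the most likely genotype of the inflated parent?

Test cross: ? × ii
All offspring are inflated.
If the unknown parent were heterozygous (Ii), about half of 32 offspring would be constricted; none are. The unknown parent is most likely homozygous dominant (II).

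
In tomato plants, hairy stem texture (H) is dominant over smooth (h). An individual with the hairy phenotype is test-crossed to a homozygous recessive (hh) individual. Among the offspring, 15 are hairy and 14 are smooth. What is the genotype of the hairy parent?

Test cross: ? × hh
Offspring: 15 hairy, 14 smooth — approximately 1:1.
A 1:1 ratio in a test cross indicates the unknown parent is heterozygous (Hh).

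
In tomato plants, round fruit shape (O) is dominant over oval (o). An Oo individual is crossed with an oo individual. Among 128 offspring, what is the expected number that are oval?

Punnett square for Oo × oo:
Offspring genotypes: 2 Oo, 2 oo
round: 2, oval: 2
oval: 2 out of 4 → fraction 1/2
Expected count = 1/2 × 128 = 64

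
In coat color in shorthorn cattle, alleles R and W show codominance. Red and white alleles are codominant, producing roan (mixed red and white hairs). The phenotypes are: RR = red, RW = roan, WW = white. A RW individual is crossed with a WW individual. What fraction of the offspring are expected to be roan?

Punnett square for RW × WW:
Offspring genotypes: 2 RW, 2 WW
Phenotype counts: 2 roan, 2 white
roan: 2 out of 4
Probability: 2/4 = 1/2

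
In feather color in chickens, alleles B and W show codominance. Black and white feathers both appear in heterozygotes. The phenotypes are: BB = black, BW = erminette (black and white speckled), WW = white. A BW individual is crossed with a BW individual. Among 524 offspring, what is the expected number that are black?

Punnett square for BW × BW:
Offspring genotypes: 1 BB, 2 BW, 1 WW
Phenotype counts: 1 black, 2 erminette (black and white speckled), 1 white
black: 1 out of 4 → fraction 1/4
Expected count = 1/4 × 524 = 131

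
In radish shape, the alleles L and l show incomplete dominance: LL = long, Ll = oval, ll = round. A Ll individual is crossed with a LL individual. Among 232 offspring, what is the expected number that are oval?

Punnett square for Ll × LL:
Offspring genotypes: 2 LL, 2 Ll
Phenotype counts: 2 long, 2 oval
oval: 2 out of 4 → fraction 1/2
Expected count = 1/2 × 232 = 116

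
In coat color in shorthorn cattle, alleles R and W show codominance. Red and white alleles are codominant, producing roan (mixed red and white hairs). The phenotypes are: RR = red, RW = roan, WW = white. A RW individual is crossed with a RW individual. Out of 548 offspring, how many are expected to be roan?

Punnett square for RW × RW:
Offspring genotypes: 1 RR, 2 RW, 1 WW
Phenotype counts: 1 red, 2 roan, 1 white
roan: 2 out of 4 → fraction 1/2
Expected count = 1/2 × 548 = 274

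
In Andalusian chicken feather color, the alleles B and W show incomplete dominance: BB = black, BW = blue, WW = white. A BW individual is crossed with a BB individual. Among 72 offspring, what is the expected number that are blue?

Punnett square for BW × BB:
Offspring genotypes: 2 BB, 2 BW
Phenotype counts: 2 black, 2 blue
blue: 2 out of 4 → fraction 1/2
Expected count = 1/2 × 72 = 36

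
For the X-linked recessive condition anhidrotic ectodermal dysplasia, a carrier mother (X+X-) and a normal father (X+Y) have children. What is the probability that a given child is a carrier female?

Cross: X+X- × X+Y
Offspring: 1 X+X+, 1 X+Y, 1 X+X-, 1 X-Y
Probability of a carrier female: 1/4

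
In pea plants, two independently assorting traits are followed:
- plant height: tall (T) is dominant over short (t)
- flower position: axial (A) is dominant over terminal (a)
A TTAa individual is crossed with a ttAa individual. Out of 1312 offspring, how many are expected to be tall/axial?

Dihybrid cross TTAa × ttAa — consider each gene separately:
plant height: TT × tt → 4 Tt → 4 T_ (out of 4)
flower position: Aa × Aa → 1 AA, 2 Aa, 1 aa → 3 A_ : 1 aa (out of 4)
Combine (counts out of 4 × 4 = 16): tall/axial (T_A_) = 4×3 = 12; tall/terminal (T_aa) = 4×1 = 4
Phenotype counts (out of 16): 12 tall/axial, 4 tall/terminal
tall/axial: 12 out of 16 → fraction 3/4
Expected count = 3/4 × 1312 = 984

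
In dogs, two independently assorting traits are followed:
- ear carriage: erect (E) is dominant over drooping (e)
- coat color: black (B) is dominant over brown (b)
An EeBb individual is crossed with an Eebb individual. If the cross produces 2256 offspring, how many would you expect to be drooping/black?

Dihybrid cross EeBb × Eebb — consider each gene separately:
ear carriage: Ee × Ee → 1 EE, 2 Ee, 1 ee → 3 E_ : 1 ee (out of 4)
coat color: Bb × bb → 2 Bb, 2 bb → 2 B_ : 2 bb (out of 4)
Combine (counts out of 4 × 4 = 16): erect/black (E_B_) = 3×2 = 6; erect/brown (E_bb) = 3×2 = 6; drooping/black (eeB_) = 1×2 = 2; drooping/brown (eebb) = 1×2 = 2
Phenotype counts (out of 16): 6 erect/black, 6 erect/brown, 2 drooping/black, 2 drooping/brown
drooping/black: 2 out of 16 → fraction 1/8
Expected count = 1/8 × 2256 = 282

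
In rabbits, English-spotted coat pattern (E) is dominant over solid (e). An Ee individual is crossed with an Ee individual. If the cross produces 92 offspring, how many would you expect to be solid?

Punnett square for Ee × Ee:
Offspring genotypes: 1 EE, 2 Ee, 1 ee
English-spotted: 3, solid: 1
solid: 1 out of 4 → fraction 1/4
Expected count = 1/4 × 92 = 23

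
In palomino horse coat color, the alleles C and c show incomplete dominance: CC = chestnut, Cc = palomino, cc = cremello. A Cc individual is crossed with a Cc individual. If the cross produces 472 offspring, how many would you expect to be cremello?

Punnett square for Cc × Cc:
Offspring genotypes: 1 CC, 2 Cc, 1 cc
Phenotype counts: 1 chestnut, 2 palomino, 1 cremello
cremello: 1 out of 4 → fraction 1/4
Expected count = 1/4 × 472 = 118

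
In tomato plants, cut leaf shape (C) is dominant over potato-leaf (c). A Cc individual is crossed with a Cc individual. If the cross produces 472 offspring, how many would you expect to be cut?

Punnett square for Cc × Cc:
Offspring genotypes: 1 CC, 2 Cc, 1 cc
cut: 3, potato-leaf: 1
cut: 3 out of 4 → fraction 3/4
Expected count = 3/4 × 472 = 354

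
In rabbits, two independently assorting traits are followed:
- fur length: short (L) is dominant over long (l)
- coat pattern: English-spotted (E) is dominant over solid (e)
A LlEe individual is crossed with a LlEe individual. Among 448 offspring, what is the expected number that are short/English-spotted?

Dihybrid cross LlEe × LlEe — consider each gene separately:
fur length: Ll × Ll → 1 LL, 2 Ll, 1 ll → 3 L_ : 1 ll (out of 4)
coat pattern: Ee × Ee → 1 EE, 2 Ee, 1 ee → 3 E_ : 1 ee (out of 4)
Combine (counts out of 4 × 4 = 16): short/English-spotted (L_E_) = 3×3 = 9; short/solid (L_ee) = 3×1 = 3; long/English-spotted (llE_) = 1×3 = 3; long/solid (llee) = 1×1 = 1
Phenotype counts (out of 16): 9 short/English-spotted, 3 short/solid, 3 long/English-spotted, 1 long/solid
short/English-spotted: 9 out of 16 → fraction 9/16
Expected count = 9/16 × 448 = 252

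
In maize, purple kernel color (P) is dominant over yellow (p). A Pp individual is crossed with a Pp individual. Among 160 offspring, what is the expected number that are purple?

Punnett square for Pp × Pp:
Offspring genotypes: 1 PP, 2 Pp, 1 pp
purple: 3, yellow: 1
purple: 3 out of 4 → fraction 3/4
Expected count = 3/4 × 160 = 120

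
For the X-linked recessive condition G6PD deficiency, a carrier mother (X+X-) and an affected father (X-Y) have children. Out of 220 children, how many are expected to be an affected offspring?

Cross: X+X- × X-Y
Offspring: 1 X+X-, 1 X+Y, 1 X-X-, 1 X-Y
Probability of an affected offspring: 2/4 = 1/2
Expected count = 1/2 × 220 = 110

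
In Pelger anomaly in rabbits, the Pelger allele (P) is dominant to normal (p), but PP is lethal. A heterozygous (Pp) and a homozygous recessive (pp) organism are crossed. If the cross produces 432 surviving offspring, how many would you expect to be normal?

Cross: Pp × pp
Punnett square offspring (before lethality): 2 Pp, 2 pp
No PP offspring are produced in this cross.
normal: 2 out of 4 → fraction 1/2
Expected count = 1/2 × 432 = 216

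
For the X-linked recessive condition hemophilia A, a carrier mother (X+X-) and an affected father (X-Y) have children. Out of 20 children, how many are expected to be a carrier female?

Cross: X+X- × X-Y
Offspring: 1 X+X-, 1 X+Y, 1 X-X-, 1 X-Y
Probability of a carrier female: 1/4
Expected count = 1/4 × 20 = 5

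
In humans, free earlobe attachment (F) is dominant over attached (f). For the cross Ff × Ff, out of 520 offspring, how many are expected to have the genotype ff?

Punnett square for Ff × Ff:
Offspring genotypes: 1 FF, 2 Ff, 1 ff
Total offspring: 4
Count with target: 1
Probability: 1/4
Expected count = 1/4 × 520 = 130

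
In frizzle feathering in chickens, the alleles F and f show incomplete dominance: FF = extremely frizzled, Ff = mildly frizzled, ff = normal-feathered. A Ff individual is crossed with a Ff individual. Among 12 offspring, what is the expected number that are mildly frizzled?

Punnett square for Ff × Ff:
Offspring genotypes: 1 FF, 2 Ff, 1 ff
Phenotype counts: 1 extremely frizzled, 2 mildly frizzled, 1 normal-feathered
mildly frizzled: 2 out of 4 → fraction 1/2
Expected count = 1/2 × 12 = 6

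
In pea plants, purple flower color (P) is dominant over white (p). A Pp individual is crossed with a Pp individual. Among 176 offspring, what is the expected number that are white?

Punnett square for Pp × Pp:
Offspring genotypes: 1 PP, 2 Pp, 1 pp
purple: 3, white: 1
white: 1 out of 4 → fraction 1/4
Expected count = 1/4 × 176 = 44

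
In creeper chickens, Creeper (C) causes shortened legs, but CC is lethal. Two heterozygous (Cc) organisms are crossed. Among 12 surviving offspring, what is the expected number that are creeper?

Cross: Cc × Cc
Punnett square offspring (before lethality): 1 CC, 2 Cc, 1 cc
The CC genotype is lethal (embryos die); surviving offspring: 2 Cc, 1 cc
creeper: 2 out of 3 → fraction 2/3
Expected count = 2/3 × 12 = 8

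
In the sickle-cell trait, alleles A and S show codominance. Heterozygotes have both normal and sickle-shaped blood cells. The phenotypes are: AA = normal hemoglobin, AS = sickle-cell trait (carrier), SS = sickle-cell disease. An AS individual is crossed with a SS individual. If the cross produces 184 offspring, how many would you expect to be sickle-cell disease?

Punnett square for AS × SS:
Offspring genotypes: 2 AS, 2 SS
Phenotype counts: 2 sickle-cell trait (carrier), 2 sickle-cell disease
sickle-cell disease: 2 out of 4 → fraction 1/2
Expected count = 1/2 × 184 = 92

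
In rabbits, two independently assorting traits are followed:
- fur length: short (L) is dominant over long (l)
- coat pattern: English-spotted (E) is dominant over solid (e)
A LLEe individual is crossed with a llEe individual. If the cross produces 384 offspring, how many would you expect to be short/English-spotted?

Dihybrid cross LLEe × llEe — consider each gene separately:
fur length: LL × ll → 4 Ll → 4 L_ (out of 4)
coat pattern: Ee × Ee → 1 EE, 2 Ee, 1 ee → 3 E_ : 1 ee (out of 4)
Combine (counts out of 4 × 4 = 16): short/English-spotted (L_E_) = 4×3 = 12; short/solid (L_ee) = 4×1 = 4
Phenotype counts (out of 16): 12 short/English-spotted, 4 short/solid
short/English-spotted: 12 out of 16 → fraction 3/4
Expected count = 3/4 × 384 = 288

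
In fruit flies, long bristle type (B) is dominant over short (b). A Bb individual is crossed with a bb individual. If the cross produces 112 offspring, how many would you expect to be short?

Punnett square for Bb × bb:
Offspring genotypes: 2 Bb, 2 bb
long: 2, short: 2
short: 2 out of 4 → fraction 1/2
Expected count = 1/2 × 112 = 56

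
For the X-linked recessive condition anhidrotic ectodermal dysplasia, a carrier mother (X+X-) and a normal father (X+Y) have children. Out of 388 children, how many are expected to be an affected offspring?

Cross: X+X- × X+Y
Offspring: 1 X+X+, 1 X+Y, 1 X+X-, 1 X-Y
Probability of an affected offspring: 1/4
Expected count = 1/4 × 388 = 97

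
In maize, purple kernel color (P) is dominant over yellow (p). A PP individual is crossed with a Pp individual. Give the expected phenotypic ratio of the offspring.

Punnett square for PP × Pp:
Offspring genotypes: 2 PP, 2 Pp
purple: 4, yellow: 0
Ratio: all purple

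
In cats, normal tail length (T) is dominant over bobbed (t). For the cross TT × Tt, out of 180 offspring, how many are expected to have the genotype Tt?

Punnett square for TT × Tt:
Offspring genotypes: 2 TT, 2 Tt
Total offspring: 4
Count with target: 2
Probability: 2/4 = 1/2
Expected count = 1/2 × 180 = 90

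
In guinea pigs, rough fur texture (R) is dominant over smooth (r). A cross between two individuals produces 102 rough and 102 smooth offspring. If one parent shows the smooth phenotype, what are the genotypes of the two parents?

Observed offspring: 102 rough, 102 smooth
The observed ratio simplifies to 1:1. One parent shows smooth, so its genotype must be rr. A 1:1 offspring split requires the other parent to be heterozygous (Rr).
Parent genotypes: rr × Rr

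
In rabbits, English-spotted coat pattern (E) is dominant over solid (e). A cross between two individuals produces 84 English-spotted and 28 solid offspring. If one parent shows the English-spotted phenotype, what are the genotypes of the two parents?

Observed offspring: 84 English-spotted, 28 solid
The observed ratio simplifies to 3:1. Solid (ee) offspring appear, so each parent must contribute one e allele. The parent stated to show English-spotted carries E, so it is Ee. The other parent is then either Ee or ee: Ee × ee would give a 1:1 split, whereas Ee × Ee gives 3:1 — matching the data. So both parents are heterozygous (Ee × Ee).
Parent genotypes: Ee × Ee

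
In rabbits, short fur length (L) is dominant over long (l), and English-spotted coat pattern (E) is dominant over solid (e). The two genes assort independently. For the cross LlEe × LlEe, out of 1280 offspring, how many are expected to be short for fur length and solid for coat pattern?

Dihybrid cross LlEe × LlEe — consider each gene separately:
fur length: Ll × Ll → 1 LL, 2 Ll, 1 ll → 3 L_ : 1 ll (out of 4)
coat pattern: Ee × Ee → 1 EE, 2 Ee, 1 ee → 3 E_ : 1 ee (out of 4)
Looking for: short (L_) and solid (ee)
P(short) = 3/4, P(solid) = 1/4
P(both) = 3/4 × 1/4 = 3/16
Expected count = 3/16 × 1280 = 240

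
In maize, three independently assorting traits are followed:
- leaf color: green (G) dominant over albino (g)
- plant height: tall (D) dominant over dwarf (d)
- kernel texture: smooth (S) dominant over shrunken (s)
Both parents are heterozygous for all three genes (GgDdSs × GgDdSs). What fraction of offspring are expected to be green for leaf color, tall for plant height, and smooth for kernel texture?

Trihybrid cross: GgDdSs × GgDdSs
Each trait segregates independently with a 3:1 phenotypic ratio, so each gene contributes 3/4 (dominant) or 1/4 (recessive).
Target: green (leaf color), tall (plant height), smooth (kernel texture)
Probability = product of independent per-trait probabilities
= 3/4 × 3/4 × 3/4 = 27/64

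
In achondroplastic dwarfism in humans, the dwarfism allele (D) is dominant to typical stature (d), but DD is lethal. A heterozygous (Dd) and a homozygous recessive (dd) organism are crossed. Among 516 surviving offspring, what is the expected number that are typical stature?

Cross: Dd × dd
Punnett square offspring (before lethality): 2 Dd, 2 dd
No DD offspring are produced in this cross.
typical stature: 2 out of 4 → fraction 1/2
Expected count = 1/2 × 516 = 258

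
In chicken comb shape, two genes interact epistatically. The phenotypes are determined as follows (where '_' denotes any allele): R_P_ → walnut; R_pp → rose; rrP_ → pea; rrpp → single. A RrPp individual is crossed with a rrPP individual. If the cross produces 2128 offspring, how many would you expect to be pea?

Cross: RrPp × rrPP — consider each gene separately:
R gene: Rr × rr → 2 Rr, 2 rr → 2 R_ : 2 rr (out of 4)
P gene: Pp × PP → 2 PP, 2 Pp → 4 P_ (out of 4)
Genotype classes (out of 4 × 4 = 16): R_P_ = 2×4 = 8; rrP_ = 2×4 = 8
Apply the phenotype rules: R_P_ (8) → walnut; rrP_ (8) → pea
Phenotype counts (out of 16): 8 walnut, 8 pea
pea: 8 out of 16 → fraction 1/2
Expected count = 1/2 × 2128 = 1064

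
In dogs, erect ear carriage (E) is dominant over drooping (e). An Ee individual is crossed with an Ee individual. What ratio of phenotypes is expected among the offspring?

Punnett square for Ee × Ee:
Offspring genotypes: 1 EE, 2 Ee, 1 ee
erect: 3, drooping: 1
Ratio: 3:1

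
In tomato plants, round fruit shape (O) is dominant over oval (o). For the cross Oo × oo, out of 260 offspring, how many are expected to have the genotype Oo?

Punnett square for Oo × oo:
Offspring genotypes: 2 Oo, 2 oo
Total offspring: 4
Count with target: 2
Probability: 2/4 = 1/2
Expected count = 1/2 × 260 = 130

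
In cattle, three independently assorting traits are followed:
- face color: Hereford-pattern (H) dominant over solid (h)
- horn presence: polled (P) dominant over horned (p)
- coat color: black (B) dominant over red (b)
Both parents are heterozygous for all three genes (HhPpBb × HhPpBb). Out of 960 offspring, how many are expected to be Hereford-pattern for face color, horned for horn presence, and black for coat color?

Trihybrid cross: HhPpBb × HhPpBb
Each trait segregates independently with a 3:1 phenotypic ratio, so each gene contributes 3/4 (dominant) or 1/4 (recessive).
Target: Hereford-pattern (face color), horned (horn presence), black (coat color)
Probability = product of independent per-trait probabilities
= 3/4 × 1/4 × 3/4 = 9/64
Expected count = 9/64 × 960 = 135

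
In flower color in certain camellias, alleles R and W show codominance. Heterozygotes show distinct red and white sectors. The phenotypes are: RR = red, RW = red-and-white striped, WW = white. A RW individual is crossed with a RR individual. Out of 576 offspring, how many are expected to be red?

Punnett square for RW × RR:
Offspring genotypes: 2 RR, 2 RW
Phenotype counts: 2 red, 2 red-and-white striped
red: 2 out of 4 → fraction 1/2
Expected count = 1/2 × 576 = 288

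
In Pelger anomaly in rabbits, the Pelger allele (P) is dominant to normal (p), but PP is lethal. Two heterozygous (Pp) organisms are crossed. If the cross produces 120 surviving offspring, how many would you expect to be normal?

Cross: Pp × Pp
Punnett square offspring (before lethality): 1 PP, 2 Pp, 1 pp
The PP genotype is lethal (embryos die); surviving offspring: 2 Pp, 1 pp
normal: 1 out of 3 → fraction 1/3
Expected count = 1/3 × 120 = 40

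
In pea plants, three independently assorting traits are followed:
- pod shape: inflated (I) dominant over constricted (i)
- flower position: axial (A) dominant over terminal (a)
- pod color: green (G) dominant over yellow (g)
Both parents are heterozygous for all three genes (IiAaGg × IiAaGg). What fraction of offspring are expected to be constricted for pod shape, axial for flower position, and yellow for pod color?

Trihybrid cross: IiAaGg × IiAaGg
Each trait segregates independently with a 3:1 phenotypic ratio, so each gene contributes 3/4 (dominant) or 1/4 (recessive).
Target: constricted (pod shape), axial (flower position), yellow (pod color)
Probability = product of independent per-trait probabilities
= 1/4 × 3/4 × 1/4 = 3/64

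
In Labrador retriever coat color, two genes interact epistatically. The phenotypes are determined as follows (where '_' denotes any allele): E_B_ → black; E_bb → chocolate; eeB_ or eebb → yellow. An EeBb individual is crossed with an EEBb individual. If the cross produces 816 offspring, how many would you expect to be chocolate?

Cross: EeBb × EEBb — consider each gene separately:
E gene: Ee × EE → 2 EE, 2 Ee → 4 E_ (out of 4)
B gene: Bb × Bb → 1 BB, 2 Bb, 1 bb → 3 B_ : 1 bb (out of 4)
Genotype classes (out of 4 × 4 = 16): E_B_ = 4×3 = 12; E_bb = 4×1 = 4
Apply the phenotype rules: E_B_ (12) → black; E_bb (4) → chocolate
Phenotype counts (out of 16): 12 black, 4 chocolate
chocolate: 4 out of 16 → fraction 1/4
Expected count = 1/4 × 816 = 204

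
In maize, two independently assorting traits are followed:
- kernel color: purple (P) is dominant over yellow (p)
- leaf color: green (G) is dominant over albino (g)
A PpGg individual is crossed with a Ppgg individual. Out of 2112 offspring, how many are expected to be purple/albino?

Dihybrid cross PpGg × Ppgg — consider each gene separately:
kernel color: Pp × Pp → 1 PP, 2 Pp, 1 pp → 3 P_ : 1 pp (out of 4)
leaf color: Gg × gg → 2 Gg, 2 gg → 2 G_ : 2 gg (out of 4)
Combine (counts out of 4 × 4 = 16): purple/green (P_G_) = 3×2 = 6; purple/albino (P_gg) = 3×2 = 6; yellow/green (ppG_) = 1×2 = 2; yellow/albino (ppgg) = 1×2 = 2
Phenotype counts (out of 16): 6 purple/green, 6 purple/albino, 2 yellow/green, 2 yellow/albino
purple/albino: 6 out of 16 → fraction 3/8
Expected count = 3/8 × 2112 = 792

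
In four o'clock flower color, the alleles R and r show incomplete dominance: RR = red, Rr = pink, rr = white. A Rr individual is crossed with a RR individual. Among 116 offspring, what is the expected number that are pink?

Punnett square for Rr × RR:
Offspring genotypes: 2 RR, 2 Rr
Phenotype counts: 2 red, 2 pink
pink: 2 out of 4 → fraction 1/2
Expected count = 1/2 × 116 = 58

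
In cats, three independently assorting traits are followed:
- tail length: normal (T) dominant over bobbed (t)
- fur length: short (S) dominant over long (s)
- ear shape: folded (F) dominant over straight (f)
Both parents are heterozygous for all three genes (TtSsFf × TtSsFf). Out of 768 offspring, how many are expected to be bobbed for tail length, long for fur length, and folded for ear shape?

Trihybrid cross: TtSsFf × TtSsFf
Each trait segregates independently with a 3:1 phenotypic ratio, so each gene contributes 3/4 (dominant) or 1/4 (recessive).
Target: bobbed (tail length), long (fur length), folded (ear shape)
Probability = product of independent per-trait probabilities
= 1/4 × 1/4 × 3/4 = 3/64
Expected count = 3/64 × 768 = 36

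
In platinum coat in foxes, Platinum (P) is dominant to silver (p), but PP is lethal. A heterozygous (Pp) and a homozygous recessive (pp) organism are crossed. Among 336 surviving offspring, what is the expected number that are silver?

Cross: Pp × pp
Punnett square offspring (before lethality): 2 Pp, 2 pp
No PP offspring are produced in this cross.
silver: 2 out of 4 → fraction 1/2
Expected count = 1/2 × 336 = 168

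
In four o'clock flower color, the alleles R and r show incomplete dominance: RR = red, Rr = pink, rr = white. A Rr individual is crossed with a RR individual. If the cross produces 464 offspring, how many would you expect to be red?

Punnett square for Rr × RR:
Offspring genotypes: 2 RR, 2 Rr
Phenotype counts: 2 red, 2 pink
red: 2 out of 4 → fraction 1/2
Expected count = 1/2 × 464 = 232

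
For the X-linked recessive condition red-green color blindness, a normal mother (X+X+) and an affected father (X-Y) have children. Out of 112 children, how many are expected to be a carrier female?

Cross: X+X+ × X-Y
Offspring: 2 X+X-, 2 X+Y
Probability of a carrier female: 2/4 = 1/2
Expected count = 1/2 × 112 = 56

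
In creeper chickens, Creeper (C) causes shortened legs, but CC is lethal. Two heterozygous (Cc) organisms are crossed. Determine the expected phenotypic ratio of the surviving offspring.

Cross: Cc × Cc
Punnett square offspring (before lethality): 1 CC, 2 Cc, 1 cc
The CC genotype is lethal (embryos die); surviving offspring: 2 Cc, 1 cc
Ratio: 2 creeper : 1 normal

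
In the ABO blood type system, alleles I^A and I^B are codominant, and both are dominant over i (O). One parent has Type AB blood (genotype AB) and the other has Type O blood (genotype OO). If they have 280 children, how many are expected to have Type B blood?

Cross: AB × OO
Possible offspring genotypes: 2 AO, 2 BO
Blood type counts: 2 Type A, 2 Type B
Probability of Type B: 2/4 = 1/2
Expected count = 1/2 × 280 = 140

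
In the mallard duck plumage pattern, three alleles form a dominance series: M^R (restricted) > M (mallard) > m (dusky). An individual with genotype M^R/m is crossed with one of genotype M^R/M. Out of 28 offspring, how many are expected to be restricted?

Cross: M^R/m × M^R/M
Allele dominance: M^R > M > m
Offspring genotypes: 1 M^R/M^R, 1 M^R/M, 1 M^R/m, 1 M/m
Phenotype counts: 3 restricted, 1 mallard
restricted: 3 out of 4 → fraction 3/4
Expected count = 3/4 × 28 = 21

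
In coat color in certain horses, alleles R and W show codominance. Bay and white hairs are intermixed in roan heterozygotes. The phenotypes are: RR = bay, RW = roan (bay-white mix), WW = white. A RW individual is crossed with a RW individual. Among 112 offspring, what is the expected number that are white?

Punnett square for RW × RW:
Offspring genotypes: 1 RR, 2 RW, 1 WW
Phenotype counts: 1 bay, 2 roan (bay-white mix), 1 white
white: 1 out of 4 → fraction 1/4
Expected count = 1/4 × 112 = 28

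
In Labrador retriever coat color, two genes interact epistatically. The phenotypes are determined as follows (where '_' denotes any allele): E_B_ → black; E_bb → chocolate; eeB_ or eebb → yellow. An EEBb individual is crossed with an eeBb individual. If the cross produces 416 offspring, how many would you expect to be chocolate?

Cross: EEBb × eeBb — consider each gene separately:
E gene: EE × ee → 4 Ee → 4 E_ (out of 4)
B gene: Bb × Bb → 1 BB, 2 Bb, 1 bb → 3 B_ : 1 bb (out of 4)
Genotype classes (out of 4 × 4 = 16): E_B_ = 4×3 = 12; E_bb = 4×1 = 4
Apply the phenotype rules: E_B_ (12) → black; E_bb (4) → chocolate
Phenotype counts (out of 16): 12 black, 4 chocolate
chocolate: 4 out of 16 → fraction 1/4
Expected count = 1/4 × 416 = 104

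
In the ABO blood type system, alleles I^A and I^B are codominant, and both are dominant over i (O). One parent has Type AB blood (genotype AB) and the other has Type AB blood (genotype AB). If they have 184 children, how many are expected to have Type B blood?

Cross: AB × AB
Possible offspring genotypes: 1 AA, 2 AB, 1 BB
Blood type counts: 1 Type A, 2 Type AB, 1 Type B
Probability of Type B: 1/4
Expected count = 1/4 × 184 = 46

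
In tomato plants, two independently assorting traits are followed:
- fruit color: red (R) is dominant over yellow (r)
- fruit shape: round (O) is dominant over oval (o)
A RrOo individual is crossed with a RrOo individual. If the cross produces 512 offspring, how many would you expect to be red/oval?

Dihybrid cross RrOo × RrOo — consider each gene separately:
fruit color: Rr × Rr → 1 RR, 2 Rr, 1 rr → 3 R_ : 1 rr (out of 4)
fruit shape: Oo × Oo → 1 OO, 2 Oo, 1 oo → 3 O_ : 1 oo (out of 4)
Combine (counts out of 4 × 4 = 16): red/round (R_O_) = 3×3 = 9; red/oval (R_oo) = 3×1 = 3; yellow/round (rrO_) = 1×3 = 3; yellow/oval (rroo) = 1×1 = 1
Phenotype counts (out of 16): 9 red/round, 3 red/oval, 3 yellow/round, 1 yellow/oval
red/oval: 3 out of 16 → fraction 3/16
Expected count = 3/16 × 512 = 96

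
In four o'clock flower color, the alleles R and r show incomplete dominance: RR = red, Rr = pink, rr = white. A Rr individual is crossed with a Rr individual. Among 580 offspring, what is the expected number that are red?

Punnett square for Rr × Rr:
Offspring genotypes: 1 RR, 2 Rr, 1 rr
Phenotype counts: 1 red, 2 pink, 1 white
red: 1 out of 4 → fraction 1/4
Expected count = 1/4 × 580 = 145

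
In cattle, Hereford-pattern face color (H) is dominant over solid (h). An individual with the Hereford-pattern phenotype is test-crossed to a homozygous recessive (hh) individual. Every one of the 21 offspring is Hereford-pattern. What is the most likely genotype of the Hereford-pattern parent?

Test cross: ? × hh
All offspring are Hereford-pattern.
If the unknown parent were heterozygous (Hh), about half of 21 offspring would be solid; none are. The unknown parent is most likely homozygous dominant (HH).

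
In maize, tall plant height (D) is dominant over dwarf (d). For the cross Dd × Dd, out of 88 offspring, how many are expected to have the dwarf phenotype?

Punnett square for Dd × Dd:
Offspring genotypes: 1 DD, 2 Dd, 1 dd
Total offspring: 4
Count with target: 1
Probability: 1/4
Expected count = 1/4 × 88 = 22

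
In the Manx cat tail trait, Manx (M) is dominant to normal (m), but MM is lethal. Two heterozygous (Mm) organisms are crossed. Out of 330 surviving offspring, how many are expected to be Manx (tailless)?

Cross: Mm × Mm
Punnett square offspring (before lethality): 1 MM, 2 Mm, 1 mm
The MM genotype is lethal (embryos die); surviving offspring: 2 Mm, 1 mm
Manx (tailless): 2 out of 3 → fraction 2/3
Expected count = 2/3 × 330 = 220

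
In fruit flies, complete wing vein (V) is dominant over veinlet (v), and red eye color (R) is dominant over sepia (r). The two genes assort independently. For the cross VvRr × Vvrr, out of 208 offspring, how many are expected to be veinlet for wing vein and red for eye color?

Dihybrid cross VvRr × Vvrr — consider each gene separately:
wing vein: Vv × Vv → 1 VV, 2 Vv, 1 vv → 3 V_ : 1 vv (out of 4)
eye color: Rr × rr → 2 Rr, 2 rr → 2 R_ : 2 rr (out of 4)
Looking for: veinlet (vv) and red (R_)
P(veinlet) = 1/4, P(red) = 2/4
P(both) = 1/4 × 2/4 = 2/16 = 1/8
Expected count = 1/8 × 208 = 26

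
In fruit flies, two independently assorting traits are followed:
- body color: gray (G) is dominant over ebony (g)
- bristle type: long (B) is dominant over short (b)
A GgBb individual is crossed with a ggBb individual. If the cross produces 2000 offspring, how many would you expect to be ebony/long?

Dihybrid cross GgBb × ggBb — consider each gene separately:
body color: Gg × gg → 2 Gg, 2 gg → 2 G_ : 2 gg (out of 4)
bristle type: Bb × Bb → 1 BB, 2 Bb, 1 bb → 3 B_ : 1 bb (out of 4)
Combine (counts out of 4 × 4 = 16): gray/long (G_B_) = 2×3 = 6; gray/short (G_bb) = 2×1 = 2; ebony/long (ggB_) = 2×3 = 6; ebony/short (ggbb) = 2×1 = 2
Phenotype counts (out of 16): 6 gray/long, 2 gray/short, 6 ebony/long, 2 ebony/short
ebony/long: 6 out of 16 → fraction 3/8
Expected count = 3/8 × 2000 = 750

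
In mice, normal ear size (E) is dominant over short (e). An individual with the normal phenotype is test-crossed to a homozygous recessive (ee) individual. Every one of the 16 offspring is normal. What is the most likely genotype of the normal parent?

Test cross: ? × ee
All offspring are normal.
If the unknown parent were heterozygous (Ee), about half of 16 offspring would be short; none are. The unknown parent is most likely homozygous dominant (EE).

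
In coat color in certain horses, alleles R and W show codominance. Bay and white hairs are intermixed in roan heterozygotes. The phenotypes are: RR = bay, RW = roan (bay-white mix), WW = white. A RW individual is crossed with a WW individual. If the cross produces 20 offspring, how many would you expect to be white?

Punnett square for RW × WW:
Offspring genotypes: 2 RW, 2 WW
Phenotype counts: 2 roan (bay-white mix), 2 white
white: 2 out of 4 → fraction 1/2
Expected count = 1/2 × 20 = 10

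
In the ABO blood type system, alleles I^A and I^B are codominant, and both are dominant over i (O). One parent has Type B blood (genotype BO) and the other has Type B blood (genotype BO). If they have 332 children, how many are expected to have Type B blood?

Cross: BO × BO
Possible offspring genotypes: 1 BB, 2 BO, 1 OO
Blood type counts: 3 Type B, 1 Type O
Probability of Type B: 3/4
Expected count = 3/4 × 332 = 249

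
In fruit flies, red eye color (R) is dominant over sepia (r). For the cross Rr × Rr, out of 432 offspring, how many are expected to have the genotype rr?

Punnett square for Rr × Rr:
Offspring genotypes: 1 RR, 2 Rr, 1 rr
Total offspring: 4
Count with target: 1
Probability: 1/4
Expected count = 1/4 × 432 = 108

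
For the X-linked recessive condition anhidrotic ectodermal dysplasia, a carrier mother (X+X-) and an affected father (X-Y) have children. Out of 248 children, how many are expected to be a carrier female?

Cross: X+X- × X-Y
Offspring: 1 X+X-, 1 X+Y, 1 X-X-, 1 X-Y
Probability of a carrier female: 1/4
Expected count = 1/4 × 248 = 62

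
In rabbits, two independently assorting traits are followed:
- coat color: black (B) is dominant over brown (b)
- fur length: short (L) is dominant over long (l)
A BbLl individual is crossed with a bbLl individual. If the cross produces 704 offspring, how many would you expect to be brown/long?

Dihybrid cross BbLl × bbLl — consider each gene separately:
coat color: Bb × bb → 2 Bb, 2 bb → 2 B_ : 2 bb (out of 4)
fur length: Ll × Ll → 1 LL, 2 Ll, 1 ll → 3 L_ : 1 ll (out of 4)
Combine (counts out of 4 × 4 = 16): black/short (B_L_) = 2×3 = 6; black/long (B_ll) = 2×1 = 2; brown/short (bbL_) = 2×3 = 6; brown/long (bbll) = 2×1 = 2
Phenotype counts (out of 16): 6 black/short, 2 black/long, 6 brown/short, 2 brown/long
brown/long: 2 out of 16 → fraction 1/8
Expected count = 1/8 × 704 = 88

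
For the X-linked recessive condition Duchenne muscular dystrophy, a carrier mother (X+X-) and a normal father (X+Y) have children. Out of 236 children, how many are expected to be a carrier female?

Cross: X+X- × X+Y
Offspring: 1 X+X+, 1 X+Y, 1 X+X-, 1 X-Y
Probability of a carrier female: 1/4
Expected count = 1/4 × 236 = 59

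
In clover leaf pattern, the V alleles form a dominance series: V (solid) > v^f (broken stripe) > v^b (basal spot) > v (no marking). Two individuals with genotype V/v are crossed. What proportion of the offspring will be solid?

Cross: V/v × V/v
Allele dominance: V > v^f > v^b > v
Offspring genotypes: 1 V/V, 2 V/v, 1 v/v
Phenotype counts: 3 solid, 1 unmarked
solid: 3 out of 4
Probability: 3/4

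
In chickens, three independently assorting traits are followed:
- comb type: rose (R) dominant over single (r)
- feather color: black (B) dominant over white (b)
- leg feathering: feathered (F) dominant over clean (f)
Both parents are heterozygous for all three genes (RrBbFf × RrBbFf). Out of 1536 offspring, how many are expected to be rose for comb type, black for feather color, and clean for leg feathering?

Trihybrid cross: RrBbFf × RrBbFf
Each trait segregates independently with a 3:1 phenotypic ratio, so each gene contributes 3/4 (dominant) or 1/4 (recessive).
Target: rose (comb type), black (feather color), clean (leg feathering)
Probability = product of independent per-trait probabilities
= 3/4 × 3/4 × 1/4 = 9/64
Expected count = 9/64 × 1536 = 216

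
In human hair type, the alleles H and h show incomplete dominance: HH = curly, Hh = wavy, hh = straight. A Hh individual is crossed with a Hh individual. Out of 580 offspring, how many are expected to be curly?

Punnett square for Hh × Hh:
Offspring genotypes: 1 HH, 2 Hh, 1 hh
Phenotype counts: 1 curly, 2 wavy, 1 straight
curly: 1 out of 4 → fraction 1/4
Expected count = 1/4 × 580 = 145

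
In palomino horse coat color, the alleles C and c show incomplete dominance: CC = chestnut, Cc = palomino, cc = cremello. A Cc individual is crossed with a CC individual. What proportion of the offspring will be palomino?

Punnett square for Cc × CC:
Offspring genotypes: 2 CC, 2 Cc
Phenotype counts: 2 chestnut, 2 palomino
palomino: 2 out of 4
Probability: 2/4 = 1/2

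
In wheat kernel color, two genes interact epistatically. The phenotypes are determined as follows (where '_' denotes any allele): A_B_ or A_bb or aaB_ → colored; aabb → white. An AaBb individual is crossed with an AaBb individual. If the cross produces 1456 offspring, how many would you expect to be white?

Cross: AaBb × AaBb — consider each gene separately:
A gene: Aa × Aa → 1 AA, 2 Aa, 1 aa → 3 A_ : 1 aa (out of 4)
B gene: Bb × Bb → 1 BB, 2 Bb, 1 bb → 3 B_ : 1 bb (out of 4)
Genotype classes (out of 4 × 4 = 16): A_B_ = 3×3 = 9; A_bb = 3×1 = 3; aaB_ = 1×3 = 3; aabb = 1×1 = 1
Apply the phenotype rules: A_B_ (9) + A_bb (3) + aaB_ (3) → colored; aabb (1) → white
Phenotype counts (out of 16): 15 colored, 1 white
white: 1 out of 16 → fraction 1/16
Expected count = 1/16 × 1456 = 91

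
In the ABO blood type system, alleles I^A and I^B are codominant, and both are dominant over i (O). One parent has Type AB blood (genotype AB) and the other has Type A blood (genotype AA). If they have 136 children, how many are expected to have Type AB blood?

Cross: AB × AA
Possible offspring genotypes: 2 AA, 2 AB
Blood type counts: 2 Type A, 2 Type AB
Probability of Type AB: 2/4 = 1/2
Expected count = 1/2 × 136 = 68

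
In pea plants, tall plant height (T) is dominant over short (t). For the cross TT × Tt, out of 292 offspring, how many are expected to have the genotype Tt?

Punnett square for TT × Tt:
Offspring genotypes: 2 TT, 2 Tt
Total offspring: 4
Count with target: 2
Probability: 2/4 = 1/2
Expected count = 1/2 × 292 = 146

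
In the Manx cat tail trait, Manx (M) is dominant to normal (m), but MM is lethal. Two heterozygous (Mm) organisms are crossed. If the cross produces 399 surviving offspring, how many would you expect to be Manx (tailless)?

Cross: Mm × Mm
Punnett square offspring (before lethality): 1 MM, 2 Mm, 1 mm
The MM genotype is lethal (embryos die); surviving offspring: 2 Mm, 1 mm
Manx (tailless): 2 out of 3 → fraction 2/3
Expected count = 2/3 × 399 = 266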